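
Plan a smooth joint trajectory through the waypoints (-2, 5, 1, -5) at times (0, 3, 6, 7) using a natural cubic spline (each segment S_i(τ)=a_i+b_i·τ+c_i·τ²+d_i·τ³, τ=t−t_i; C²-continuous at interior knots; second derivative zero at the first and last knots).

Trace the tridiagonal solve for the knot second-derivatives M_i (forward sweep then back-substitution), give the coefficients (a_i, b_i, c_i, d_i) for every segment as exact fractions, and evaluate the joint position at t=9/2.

  seg 0: a=-2 b=83/29 c=0 d=-46/783
  seg 1: a=5 b=37/29 c=-46/87 d=-89/783
  seg 2: a=1 b=-144/29 c=-45/29 d=15/29
S(9/2) = 1239/232

Δ: Δ0=7/3, Δ1=-4/3, Δ2=-6
row 1: diag=12, rhs=-22; c'=1/4, d'=-11/6
row 2: denom=8−3·1/4=29/4; d'=(-28−3·-11/6)/(29/4)=-90/29
back: M2=-90/29
back: M1=-11/6−1/4·-90/29=-92/87
M: M0=0, M1=-92/87, M2=-90/29, M3=0
seg 0: a=-2, c=M0/2=0, d=(M1−M0)/(6·3)=-46/783, b=Δ0−h0·(2M0+M1)/6=83/29
seg 1: a=5, c=M1/2=-46/87, d=(M2−M1)/(6·3)=-89/783, b=Δ1−h1·(2M1+M2)/6=37/29
seg 2: a=1, c=M2/2=-45/29, d=(M3−M2)/(6·1)=15/29, b=Δ2−h2·(2M2+M3)/6=-144/29
t_q=9/2 → seg 1, τ=3/2; S=5+37/29·τ+-46/87·τ²+-89/783·τ³=1239/232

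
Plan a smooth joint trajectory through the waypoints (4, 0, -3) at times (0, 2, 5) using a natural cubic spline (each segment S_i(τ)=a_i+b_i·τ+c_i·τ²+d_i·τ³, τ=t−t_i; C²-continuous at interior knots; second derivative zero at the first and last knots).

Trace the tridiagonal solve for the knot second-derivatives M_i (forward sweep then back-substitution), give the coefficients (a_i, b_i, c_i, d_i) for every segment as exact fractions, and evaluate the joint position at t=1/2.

  seg 0: a=4 b=-11/5 c=0 d=1/20
  seg 1: a=0 b=-8/5 c=3/10 d=-1/30
S(1/2) = 93/32

Δ: Δ0=-2, Δ1=-1
row 1: diag=10, rhs=6; c'=3/10, d'=3/5
back: M1=3/5
M: M0=0, M1=3/5, M2=0
seg 0: a=4, c=M0/2=0, d=(M1−M0)/(6·2)=1/20, b=Δ0−h0·(2M0+M1)/6=-11/5
seg 1: a=0, c=M1/2=3/10, d=(M2−M1)/(6·3)=-1/30, b=Δ1−h1·(2M1+M2)/6=-8/5
t_q=1/2 → seg 0, τ=1/2; S=4+-11/5·τ+0·τ²+1/20·τ³=93/32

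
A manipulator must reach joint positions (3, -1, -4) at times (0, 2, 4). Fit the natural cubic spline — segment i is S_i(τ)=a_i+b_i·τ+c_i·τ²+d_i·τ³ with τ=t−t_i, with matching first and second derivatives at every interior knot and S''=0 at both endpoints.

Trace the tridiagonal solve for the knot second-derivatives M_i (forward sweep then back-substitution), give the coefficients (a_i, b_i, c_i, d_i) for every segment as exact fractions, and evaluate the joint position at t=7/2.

Δ: Δ0=-2, Δ1=-3/2
row 1: diag=8, rhs=3; c'=1/4, d'=3/8
back: M1=3/8
M: M0=0, M1=3/8, M2=0
seg 0: a=3, c=M0/2=0, d=(M1−M0)/(6·2)=1/32, b=Δ0−h0·(2M0+M1)/6=-17/8
seg 1: a=-1, c=M1/2=3/16, d=(M2−M1)/(6·2)=-1/32, b=Δ1−h1·(2M1+M2)/6=-7/4
t_q=7/2 → seg 1, τ=3/2; S=-1+-7/4·τ+3/16·τ²+-1/32·τ³=-847/256

  seg 0: a=3 b=-17/8 c=0 d=1/32
  seg 1: a=-1 b=-7/4 c=3/16 d=-1/32
S(7/2) = -847/256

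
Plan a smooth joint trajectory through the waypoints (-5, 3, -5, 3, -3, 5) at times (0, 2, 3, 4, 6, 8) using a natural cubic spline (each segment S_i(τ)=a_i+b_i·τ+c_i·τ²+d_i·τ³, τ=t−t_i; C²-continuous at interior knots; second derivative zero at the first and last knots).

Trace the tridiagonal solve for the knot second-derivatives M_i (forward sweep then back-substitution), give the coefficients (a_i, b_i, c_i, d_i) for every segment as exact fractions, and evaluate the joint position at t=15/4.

  seg 0: a=-5 b=2375/241 c=0 d=-1411/964
  seg 1: a=3 b=-1858/241 c=-4233/482 d=4093/482
  seg 2: a=-5 b=97/482 c=4023/241 d=-4287/482
  seg 3: a=3 b=1664/241 c=-4815/482 d=607/241
  seg 4: a=-3 b=-682/241 c=2469/482 d=-823/964
S(15/4) = 24323/30848

Δ: Δ0=4, Δ1=-8, Δ2=8, Δ3=-3, Δ4=4
row 1: diag=6, rhs=-72; c'=1/6, d'=-12
row 2: denom=4−1·1/6=23/6; d'=(96−1·-12)/(23/6)=648/23
row 3: denom=6−1·6/23=132/23; d'=(-66−1·648/23)/(132/23)=-361/22
row 4: denom=8−2·23/66=241/33; d'=(42−2·-361/22)/(241/33)=2469/241
back: M4=2469/241
back: M3=-361/22−23/66·2469/241=-4815/241
back: M2=648/23−6/23·-4815/241=8046/241
back: M1=-12−1/6·8046/241=-4233/241
M: M0=0, M1=-4233/241, M2=8046/241, M3=-4815/241, M4=2469/241, M5=0
seg 0: a=-5, c=M0/2=0, d=(M1−M0)/(6·2)=-1411/964, b=Δ0−h0·(2M0+M1)/6=2375/241
seg 1: a=3, c=M1/2=-4233/482, d=(M2−M1)/(6·1)=4093/482, b=Δ1−h1·(2M1+M2)/6=-1858/241
seg 2: a=-5, c=M2/2=4023/241, d=(M3−M2)/(6·1)=-4287/482, b=Δ2−h2·(2M2+M3)/6=97/482
seg 3: a=3, c=M3/2=-4815/482, d=(M4−M3)/(6·2)=607/241, b=Δ3−h3·(2M3+M4)/6=1664/241
seg 4: a=-3, c=M4/2=2469/482, d=(M5−M4)/(6·2)=-823/964, b=Δ4−h4·(2M4+M5)/6=-682/241
t_q=15/4 → seg 2, τ=3/4; S=-5+97/482·τ+4023/241·τ²+-4287/482·τ³=24323/30848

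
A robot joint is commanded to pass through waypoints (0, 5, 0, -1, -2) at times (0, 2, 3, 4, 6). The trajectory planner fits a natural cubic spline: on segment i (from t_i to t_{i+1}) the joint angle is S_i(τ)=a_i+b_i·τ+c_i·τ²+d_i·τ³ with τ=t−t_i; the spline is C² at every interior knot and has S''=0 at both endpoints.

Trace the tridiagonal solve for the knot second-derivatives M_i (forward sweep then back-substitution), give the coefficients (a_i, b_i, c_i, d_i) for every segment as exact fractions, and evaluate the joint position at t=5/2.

  seg 0: a=0 b=361/66 c=0 d=-49/66
  seg 1: a=5 b=-227/66 c=-49/11 d=191/66
  seg 2: a=0 b=-11/3 c=93/22 d=-103/66
  seg 3: a=-1 b=7/66 c=-5/11 d=5/66
S(5/2) = 445/176

Δ: Δ0=5/2, Δ1=-5, Δ2=-1, Δ3=-1/2
row 1: diag=6, rhs=-45; c'=1/6, d'=-15/2
row 2: denom=4−1·1/6=23/6; d'=(24−1·-15/2)/(23/6)=189/23
row 3: denom=6−1·6/23=132/23; d'=(3−1·189/23)/(132/23)=-10/11
back: M3=-10/11
back: M2=189/23−6/23·-10/11=93/11
back: M1=-15/2−1/6·93/11=-98/11
M: M0=0, M1=-98/11, M2=93/11, M3=-10/11, M4=0
seg 0: a=0, c=M0/2=0, d=(M1−M0)/(6·2)=-49/66, b=Δ0−h0·(2M0+M1)/6=361/66
seg 1: a=5, c=M1/2=-49/11, d=(M2−M1)/(6·1)=191/66, b=Δ1−h1·(2M1+M2)/6=-227/66
seg 2: a=0, c=M2/2=93/22, d=(M3−M2)/(6·1)=-103/66, b=Δ2−h2·(2M2+M3)/6=-11/3
seg 3: a=-1, c=M3/2=-5/11, d=(M4−M3)/(6·2)=5/66, b=Δ3−h3·(2M3+M4)/6=7/66
t_q=5/2 → seg 1, τ=1/2; S=5+-227/66·τ+-49/11·τ²+191/66·τ³=445/176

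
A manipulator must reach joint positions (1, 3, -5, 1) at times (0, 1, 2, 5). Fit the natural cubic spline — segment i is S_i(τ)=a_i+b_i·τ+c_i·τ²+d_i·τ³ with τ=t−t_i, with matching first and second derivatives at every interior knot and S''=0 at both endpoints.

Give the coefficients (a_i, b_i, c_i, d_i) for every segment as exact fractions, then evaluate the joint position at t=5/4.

Δ: Δ0=2, Δ1=-8, Δ2=2
row 1: diag=4, rhs=-60; c'=1/4, d'=-15
row 2: denom=8−1·1/4=31/4; d'=(60−1·-15)/(31/4)=300/31
back: M2=300/31
back: M1=-15−1/4·300/31=-540/31
M: M0=0, M1=-540/31, M2=300/31, M3=0
seg 0: a=1, c=M0/2=0, d=(M1−M0)/(6·1)=-90/31, b=Δ0−h0·(2M0+M1)/6=152/31
seg 1: a=3, c=M1/2=-270/31, d=(M2−M1)/(6·1)=140/31, b=Δ1−h1·(2M1+M2)/6=-118/31
seg 2: a=-5, c=M2/2=150/31, d=(M3−M2)/(6·3)=-50/93, b=Δ2−h2·(2M2+M3)/6=-238/31
t_q=5/4 → seg 1, τ=1/4; S=3+-118/31·τ+-270/31·τ²+140/31·τ³=781/496

  seg 0: a=1 b=152/31 c=0 d=-90/31
  seg 1: a=3 b=-118/31 c=-270/31 d=140/31
  seg 2: a=-5 b=-238/31 c=150/31 d=-50/93
S(5/4) = 781/496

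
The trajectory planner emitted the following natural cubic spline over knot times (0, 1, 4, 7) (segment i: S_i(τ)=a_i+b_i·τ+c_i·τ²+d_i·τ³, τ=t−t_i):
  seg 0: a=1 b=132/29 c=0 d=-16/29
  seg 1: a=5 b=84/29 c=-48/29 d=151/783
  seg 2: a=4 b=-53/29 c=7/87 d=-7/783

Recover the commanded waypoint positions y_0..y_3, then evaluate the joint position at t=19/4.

y_0=1 y_1=5 y_2=4 y_3=-1
S(19/4) = 4957/1856

y_0 = S_0(0) = a_0 = 1
y_1 = S_1(0) = a_1 = 5
y_2 = S_2(0) = a_2 = 4
y_3 = S_2(3) = -1
t_q=19/4 is in segment 2 (τ=3/4); S_2(τ)=4957/1856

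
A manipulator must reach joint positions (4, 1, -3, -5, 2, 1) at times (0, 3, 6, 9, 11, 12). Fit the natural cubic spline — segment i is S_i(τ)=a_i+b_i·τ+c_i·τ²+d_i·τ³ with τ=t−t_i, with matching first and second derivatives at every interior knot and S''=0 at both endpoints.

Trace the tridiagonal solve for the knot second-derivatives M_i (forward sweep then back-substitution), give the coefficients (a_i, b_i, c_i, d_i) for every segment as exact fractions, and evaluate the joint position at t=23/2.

  seg 0: a=4 b=-191/192 c=0 d=-1/1728
  seg 1: a=1 b=-97/96 c=-1/192 d=-59/1728
  seg 2: a=-3 b=-377/192 c=-5/16 d=143/576
  seg 3: a=-5 b=275/96 c=123/64 d=-77/96
  seg 4: a=2 b=89/96 c=-185/64 d=185/192
S(23/2) = 953/512

Δ: Δ0=-1, Δ1=-4/3, Δ2=-2/3, Δ3=7/2, Δ4=-1
row 1: diag=12, rhs=-2; c'=1/4, d'=-1/6
row 2: denom=12−3·1/4=45/4; d'=(4−3·-1/6)/(45/4)=2/5
row 3: denom=10−3·4/15=46/5; d'=(25−3·2/5)/(46/5)=119/46
row 4: denom=6−2·5/23=128/23; d'=(-27−2·119/46)/(128/23)=-185/32
back: M4=-185/32
back: M3=119/46−5/23·-185/32=123/32
back: M2=2/5−4/15·123/32=-5/8
back: M1=-1/6−1/4·-5/8=-1/96
M: M0=0, M1=-1/96, M2=-5/8, M3=123/32, M4=-185/32, M5=0
seg 0: a=4, c=M0/2=0, d=(M1−M0)/(6·3)=-1/1728, b=Δ0−h0·(2M0+M1)/6=-191/192
seg 1: a=1, c=M1/2=-1/192, d=(M2−M1)/(6·3)=-59/1728, b=Δ1−h1·(2M1+M2)/6=-97/96
seg 2: a=-3, c=M2/2=-5/16, d=(M3−M2)/(6·3)=143/576, b=Δ2−h2·(2M2+M3)/6=-377/192
seg 3: a=-5, c=M3/2=123/64, d=(M4−M3)/(6·2)=-77/96, b=Δ3−h3·(2M3+M4)/6=275/96
seg 4: a=2, c=M4/2=-185/64, d=(M5−M4)/(6·1)=185/192, b=Δ4−h4·(2M4+M5)/6=89/96
t_q=23/2 → seg 4, τ=1/2; S=2+89/96·τ+-185/64·τ²+185/192·τ³=953/512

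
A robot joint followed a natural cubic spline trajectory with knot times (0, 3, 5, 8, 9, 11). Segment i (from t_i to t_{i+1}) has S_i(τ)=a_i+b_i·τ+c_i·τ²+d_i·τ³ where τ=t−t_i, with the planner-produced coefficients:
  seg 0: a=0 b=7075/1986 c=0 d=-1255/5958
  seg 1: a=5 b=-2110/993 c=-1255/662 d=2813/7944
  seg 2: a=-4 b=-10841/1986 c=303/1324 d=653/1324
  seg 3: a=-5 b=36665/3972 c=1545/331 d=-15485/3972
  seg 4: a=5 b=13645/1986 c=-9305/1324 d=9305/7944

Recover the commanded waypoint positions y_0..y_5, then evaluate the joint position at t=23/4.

y_0=0 y_1=5 y_2=-4 y_3=-5 y_4=5 y_5=0
S(23/4) = -657317/84736

y_0 = S_0(0) = a_0 = 0
y_1 = S_1(0) = a_1 = 5
y_2 = S_2(0) = a_2 = -4
y_3 = S_3(0) = a_3 = -5
y_4 = S_4(0) = a_4 = 5
y_5 = S_4(2) = 0
t_q=23/4 is in segment 2 (τ=3/4); S_2(τ)=-657317/84736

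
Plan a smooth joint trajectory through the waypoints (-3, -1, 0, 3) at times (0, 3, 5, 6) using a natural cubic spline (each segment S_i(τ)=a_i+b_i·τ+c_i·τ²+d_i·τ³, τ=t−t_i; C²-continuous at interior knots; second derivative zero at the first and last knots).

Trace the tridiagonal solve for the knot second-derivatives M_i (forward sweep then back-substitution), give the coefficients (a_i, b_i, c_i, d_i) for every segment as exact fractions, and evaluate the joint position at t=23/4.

Δ: Δ0=2/3, Δ1=1/2, Δ2=3
row 1: diag=10, rhs=-1; c'=1/5, d'=-1/10
row 2: denom=6−2·1/5=28/5; d'=(15−2·-1/10)/(28/5)=19/7
back: M2=19/7
back: M1=-1/10−1/5·19/7=-9/14
M: M0=0, M1=-9/14, M2=19/7, M3=0
seg 0: a=-3, c=M0/2=0, d=(M1−M0)/(6·3)=-1/28, b=Δ0−h0·(2M0+M1)/6=83/84
seg 1: a=-1, c=M1/2=-9/28, d=(M2−M1)/(6·2)=47/168, b=Δ1−h1·(2M1+M2)/6=1/42
seg 2: a=0, c=M2/2=19/14, d=(M3−M2)/(6·1)=-19/42, b=Δ2−h2·(2M2+M3)/6=44/21
t_q=23/4 → seg 2, τ=3/4; S=0+44/21·τ+19/14·τ²+-19/42·τ³=1921/896

  seg 0: a=-3 b=83/84 c=0 d=-1/28
  seg 1: a=-1 b=1/42 c=-9/28 d=47/168
  seg 2: a=0 b=44/21 c=19/14 d=-19/42
S(23/4) = 1921/896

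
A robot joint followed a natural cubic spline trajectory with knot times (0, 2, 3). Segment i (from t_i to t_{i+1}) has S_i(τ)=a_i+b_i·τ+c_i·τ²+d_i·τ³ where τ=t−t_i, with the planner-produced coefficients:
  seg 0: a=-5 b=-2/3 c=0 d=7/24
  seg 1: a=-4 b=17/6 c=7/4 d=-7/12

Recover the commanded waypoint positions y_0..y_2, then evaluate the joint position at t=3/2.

y_0=-5 y_1=-4 y_2=0
S(3/2) = -321/64

y_0 = S_0(0) = a_0 = -5
y_1 = S_1(0) = a_1 = -4
y_2 = S_1(1) = 0
t_q=3/2 is in segment 0 (τ=3/2); S_0(τ)=-321/64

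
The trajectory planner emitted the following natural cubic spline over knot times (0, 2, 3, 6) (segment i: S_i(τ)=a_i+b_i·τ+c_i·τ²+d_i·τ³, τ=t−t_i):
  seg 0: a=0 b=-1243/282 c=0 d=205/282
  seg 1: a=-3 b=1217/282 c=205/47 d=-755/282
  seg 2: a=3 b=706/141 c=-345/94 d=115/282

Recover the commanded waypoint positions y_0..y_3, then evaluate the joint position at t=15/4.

y_0=0 y_1=-3 y_2=3 y_3=-4
S(15/4) = 29255/6016

y_0 = S_0(0) = a_0 = 0
y_1 = S_1(0) = a_1 = -3
y_2 = S_2(0) = a_2 = 3
y_3 = S_2(3) = -4
t_q=15/4 is in segment 2 (τ=3/4); S_2(τ)=29255/6016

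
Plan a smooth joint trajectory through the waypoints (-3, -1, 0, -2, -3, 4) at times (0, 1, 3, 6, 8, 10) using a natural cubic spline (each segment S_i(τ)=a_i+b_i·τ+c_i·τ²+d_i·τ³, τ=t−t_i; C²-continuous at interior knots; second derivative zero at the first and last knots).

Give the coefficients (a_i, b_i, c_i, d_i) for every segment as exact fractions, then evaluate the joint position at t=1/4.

Δ: Δ0=2, Δ1=1/2, Δ2=-2/3, Δ3=-1/2, Δ4=7/2
row 1: diag=6, rhs=-9; c'=1/3, d'=-3/2
row 2: denom=10−2·1/3=28/3; d'=(-7−2·-3/2)/(28/3)=-3/7
row 3: denom=10−3·9/28=253/28; d'=(1−3·-3/7)/(253/28)=64/253
row 4: denom=8−2·56/253=1912/253; d'=(24−2·64/253)/(1912/253)=743/239
back: M4=743/239
back: M3=64/253−56/253·743/239=-104/239
back: M2=-3/7−9/28·-104/239=-69/239
back: M1=-3/2−1/3·-69/239=-671/478
M: M0=0, M1=-671/478, M2=-69/239, M3=-104/239, M4=743/239, M5=0
seg 0: a=-3, c=M0/2=0, d=(M1−M0)/(6·1)=-671/2868, b=Δ0−h0·(2M0+M1)/6=6407/2868
seg 1: a=-1, c=M1/2=-671/956, d=(M2−M1)/(6·2)=533/5736, b=Δ1−h1·(2M1+M2)/6=2197/1434
seg 2: a=0, c=M2/2=-69/478, d=(M3−M2)/(6·3)=-35/4302, b=Δ2−h2·(2M2+M3)/6=-115/717
seg 3: a=-2, c=M3/2=-52/239, d=(M4−M3)/(6·2)=847/2868, b=Δ3−h3·(2M3+M4)/6=-1787/1434
seg 4: a=-3, c=M4/2=743/478, d=(M5−M4)/(6·2)=-743/2868, b=Δ4−h4·(2M4+M5)/6=2047/1434
t_q=1/4 → seg 0, τ=1/4; S=-3+6407/2868·τ+0·τ²+-671/2868·τ³=-149605/61184

  seg 0: a=-3 b=6407/2868 c=0 d=-671/2868
  seg 1: a=-1 b=2197/1434 c=-671/956 d=533/5736
  seg 2: a=0 b=-115/717 c=-69/478 d=-35/4302
  seg 3: a=-2 b=-1787/1434 c=-52/239 d=847/2868
  seg 4: a=-3 b=2047/1434 c=743/478 d=-743/2868
S(1/4) = -149605/61184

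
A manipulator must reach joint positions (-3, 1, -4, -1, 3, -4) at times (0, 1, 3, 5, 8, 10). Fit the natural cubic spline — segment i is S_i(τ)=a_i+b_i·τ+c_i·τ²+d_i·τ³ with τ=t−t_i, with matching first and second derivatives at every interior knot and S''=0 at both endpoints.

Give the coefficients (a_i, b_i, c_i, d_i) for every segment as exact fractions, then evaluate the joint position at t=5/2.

Δ: Δ0=4, Δ1=-5/2, Δ2=3/2, Δ3=4/3, Δ4=-7/2
row 1: diag=6, rhs=-39; c'=1/3, d'=-13/2
row 2: denom=8−2·1/3=22/3; d'=(24−2·-13/2)/(22/3)=111/22
row 3: denom=10−2·3/11=104/11; d'=(-1−2·111/22)/(104/11)=-61/52
row 4: denom=10−3·33/104=941/104; d'=(-29−3·-61/52)/(941/104)=-2650/941
back: M4=-2650/941
back: M3=-61/52−33/104·-2650/941=-263/941
back: M2=111/22−3/11·-263/941=9639/1882
back: M1=-13/2−1/3·9639/1882=-7723/941
M: M0=0, M1=-7723/941, M2=9639/1882, M3=-263/941, M4=-2650/941, M5=0
seg 0: a=-3, c=M0/2=0, d=(M1−M0)/(6·1)=-7723/5646, b=Δ0−h0·(2M0+M1)/6=30307/5646
seg 1: a=1, c=M1/2=-7723/1882, d=(M2−M1)/(6·2)=25085/22584, b=Δ1−h1·(2M1+M2)/6=3569/2823
seg 2: a=-4, c=M2/2=9639/3764, d=(M3−M2)/(6·2)=-10165/22584, b=Δ2−h2·(2M2+M3)/6=-10283/5646
seg 3: a=-1, c=M3/2=-263/1882, d=(M4−M3)/(6·3)=-2387/16938, b=Δ3−h3·(2M3+M4)/6=8528/2823
seg 4: a=3, c=M4/2=-1325/941, d=(M5−M4)/(6·2)=1325/5646, b=Δ4−h4·(2M4+M5)/6=-9161/5646
t_q=5/2 → seg 1, τ=3/2; S=1+3569/2823·τ+-7723/1882·τ²+25085/22584·τ³=-155859/60224

  seg 0: a=-3 b=30307/5646 c=0 d=-7723/5646
  seg 1: a=1 b=3569/2823 c=-7723/1882 d=25085/22584
  seg 2: a=-4 b=-10283/5646 c=9639/3764 d=-10165/22584
  seg 3: a=-1 b=8528/2823 c=-263/1882 d=-2387/16938
  seg 4: a=3 b=-9161/5646 c=-1325/941 d=1325/5646
S(5/2) = -155859/60224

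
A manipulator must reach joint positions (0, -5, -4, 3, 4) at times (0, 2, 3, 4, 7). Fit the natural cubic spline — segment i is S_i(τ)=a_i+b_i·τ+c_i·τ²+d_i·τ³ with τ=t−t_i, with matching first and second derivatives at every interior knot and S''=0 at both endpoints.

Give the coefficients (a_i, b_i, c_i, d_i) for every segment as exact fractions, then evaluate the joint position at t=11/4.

Δ: Δ0=-5/2, Δ1=1, Δ2=7, Δ3=1/3
row 1: diag=6, rhs=21; c'=1/6, d'=7/2
row 2: denom=4−1·1/6=23/6; d'=(36−1·7/2)/(23/6)=195/23
row 3: denom=8−1·6/23=178/23; d'=(-40−1·195/23)/(178/23)=-1115/178
back: M3=-1115/178
back: M2=195/23−6/23·-1115/178=900/89
back: M1=7/2−1/6·900/89=323/178
M: M0=0, M1=323/178, M2=900/89, M3=-1115/178, M4=0
seg 0: a=0, c=M0/2=0, d=(M1−M0)/(6·2)=323/2136, b=Δ0−h0·(2M0+M1)/6=-829/267
seg 1: a=-5, c=M1/2=323/356, d=(M2−M1)/(6·1)=1477/1068, b=Δ1−h1·(2M1+M2)/6=-689/534
seg 2: a=-4, c=M2/2=450/89, d=(M3−M2)/(6·1)=-2915/1068, b=Δ2−h2·(2M2+M3)/6=4991/1068
seg 3: a=3, c=M3/2=-1115/356, d=(M4−M3)/(6·3)=1115/3204, b=Δ3−h3·(2M3+M4)/6=3523/534
t_q=11/4 → seg 1, τ=3/4; S=-5+-689/534·τ+323/356·τ²+1477/1068·τ³=-111047/22784

  seg 0: a=0 b=-829/267 c=0 d=323/2136
  seg 1: a=-5 b=-689/534 c=323/356 d=1477/1068
  seg 2: a=-4 b=4991/1068 c=450/89 d=-2915/1068
  seg 3: a=3 b=3523/534 c=-1115/356 d=1115/3204
S(11/4) = -111047/22784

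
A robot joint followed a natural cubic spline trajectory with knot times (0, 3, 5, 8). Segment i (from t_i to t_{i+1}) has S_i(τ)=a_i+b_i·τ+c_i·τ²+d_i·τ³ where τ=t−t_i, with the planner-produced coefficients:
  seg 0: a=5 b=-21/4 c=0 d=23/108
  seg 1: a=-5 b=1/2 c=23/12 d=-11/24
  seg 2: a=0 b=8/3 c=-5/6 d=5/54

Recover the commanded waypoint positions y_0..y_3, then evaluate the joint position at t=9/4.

y_0 = S_0(0) = a_0 = 5
y_1 = S_1(0) = a_1 = -5
y_2 = S_2(0) = a_2 = 0
y_3 = S_2(3) = 3
t_q=9/4 is in segment 0 (τ=9/4); S_0(τ)=-1123/256

y_0=5 y_1=-5 y_2=0 y_3=3
S(9/4) = -1123/256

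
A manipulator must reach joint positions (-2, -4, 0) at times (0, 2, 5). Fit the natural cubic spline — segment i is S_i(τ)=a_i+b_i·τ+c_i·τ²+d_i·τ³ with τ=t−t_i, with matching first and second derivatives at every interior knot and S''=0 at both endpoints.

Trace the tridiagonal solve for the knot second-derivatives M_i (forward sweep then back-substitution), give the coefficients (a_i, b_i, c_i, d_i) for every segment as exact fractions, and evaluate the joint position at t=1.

  seg 0: a=-2 b=-22/15 c=0 d=7/60
  seg 1: a=-4 b=-1/15 c=7/10 d=-7/90
S(1) = -67/20

Δ: Δ0=-1, Δ1=4/3
row 1: diag=10, rhs=14; c'=3/10, d'=7/5
back: M1=7/5
M: M0=0, M1=7/5, M2=0
seg 0: a=-2, c=M0/2=0, d=(M1−M0)/(6·2)=7/60, b=Δ0−h0·(2M0+M1)/6=-22/15
seg 1: a=-4, c=M1/2=7/10, d=(M2−M1)/(6·3)=-7/90, b=Δ1−h1·(2M1+M2)/6=-1/15
t_q=1 → seg 0, τ=1; S=-2+-22/15·τ+0·τ²+7/60·τ³=-67/20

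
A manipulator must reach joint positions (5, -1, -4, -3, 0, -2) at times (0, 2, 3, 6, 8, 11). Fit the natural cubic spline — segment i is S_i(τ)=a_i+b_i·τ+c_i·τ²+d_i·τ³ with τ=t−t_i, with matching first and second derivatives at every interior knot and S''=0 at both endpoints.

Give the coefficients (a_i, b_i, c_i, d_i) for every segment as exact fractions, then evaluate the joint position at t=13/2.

  seg 0: a=5 b=-2843/993 c=0 d=-34/993
  seg 1: a=-1 b=-3251/993 c=-68/331 d=476/993
  seg 2: a=-4 b=-2231/993 c=408/331 d=-370/2979
  seg 3: a=-3 b=1783/993 c=38/331 d=-1043/7944
  seg 4: a=0 b=1349/1986 c=-891/1324 d=99/1324
S(13/2) = -44273/21184

Δ: Δ0=-3, Δ1=-3, Δ2=1/3, Δ3=3/2, Δ4=-2/3
row 1: diag=6, rhs=0; c'=1/6, d'=0
row 2: denom=8−1·1/6=47/6; d'=(20−1·0)/(47/6)=120/47
row 3: denom=10−3·18/47=416/47; d'=(7−3·120/47)/(416/47)=-31/416
row 4: denom=10−2·47/208=993/104; d'=(-13−2·-31/416)/(993/104)=-891/662
back: M4=-891/662
back: M3=-31/416−47/208·-891/662=76/331
back: M2=120/47−18/47·76/331=816/331
back: M1=0−1/6·816/331=-136/331
M: M0=0, M1=-136/331, M2=816/331, M3=76/331, M4=-891/662, M5=0
seg 0: a=5, c=M0/2=0, d=(M1−M0)/(6·2)=-34/993, b=Δ0−h0·(2M0+M1)/6=-2843/993
seg 1: a=-1, c=M1/2=-68/331, d=(M2−M1)/(6·1)=476/993, b=Δ1−h1·(2M1+M2)/6=-3251/993
seg 2: a=-4, c=M2/2=408/331, d=(M3−M2)/(6·3)=-370/2979, b=Δ2−h2·(2M2+M3)/6=-2231/993
seg 3: a=-3, c=M3/2=38/331, d=(M4−M3)/(6·2)=-1043/7944, b=Δ3−h3·(2M3+M4)/6=1783/993
seg 4: a=0, c=M4/2=-891/1324, d=(M5−M4)/(6·3)=99/1324, b=Δ4−h4·(2M4+M5)/6=1349/1986
t_q=13/2 → seg 3, τ=1/2; S=-3+1783/993·τ+38/331·τ²+-1043/7944·τ³=-44273/21184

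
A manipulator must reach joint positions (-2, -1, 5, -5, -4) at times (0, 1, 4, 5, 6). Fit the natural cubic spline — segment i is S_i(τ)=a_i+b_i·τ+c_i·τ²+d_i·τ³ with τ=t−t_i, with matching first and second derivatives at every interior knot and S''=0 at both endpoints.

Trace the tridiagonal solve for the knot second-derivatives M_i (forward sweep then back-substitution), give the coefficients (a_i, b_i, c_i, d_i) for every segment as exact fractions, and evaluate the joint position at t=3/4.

  seg 0: a=-2 b=1/53 c=0 d=52/53
  seg 1: a=-1 b=157/53 c=156/53 d=-173/159
  seg 2: a=5 b=-464/53 c=-363/53 d=297/53
  seg 3: a=-5 b=-299/53 c=528/53 d=-176/53
S(3/4) = -1333/848

Δ: Δ0=1, Δ1=2, Δ2=-10, Δ3=1
row 1: diag=8, rhs=6; c'=3/8, d'=3/4
row 2: denom=8−3·3/8=55/8; d'=(-72−3·3/4)/(55/8)=-54/5
row 3: denom=4−1·8/55=212/55; d'=(66−1·-54/5)/(212/55)=1056/53
back: M3=1056/53
back: M2=-54/5−8/55·1056/53=-726/53
back: M1=3/4−3/8·-726/53=312/53
M: M0=0, M1=312/53, M2=-726/53, M3=1056/53, M4=0
seg 0: a=-2, c=M0/2=0, d=(M1−M0)/(6·1)=52/53, b=Δ0−h0·(2M0+M1)/6=1/53
seg 1: a=-1, c=M1/2=156/53, d=(M2−M1)/(6·3)=-173/159, b=Δ1−h1·(2M1+M2)/6=157/53
seg 2: a=5, c=M2/2=-363/53, d=(M3−M2)/(6·1)=297/53, b=Δ2−h2·(2M2+M3)/6=-464/53
seg 3: a=-5, c=M3/2=528/53, d=(M4−M3)/(6·1)=-176/53, b=Δ3−h3·(2M3+M4)/6=-299/53
t_q=3/4 → seg 0, τ=3/4; S=-2+1/53·τ+0·τ²+52/53·τ³=-1333/848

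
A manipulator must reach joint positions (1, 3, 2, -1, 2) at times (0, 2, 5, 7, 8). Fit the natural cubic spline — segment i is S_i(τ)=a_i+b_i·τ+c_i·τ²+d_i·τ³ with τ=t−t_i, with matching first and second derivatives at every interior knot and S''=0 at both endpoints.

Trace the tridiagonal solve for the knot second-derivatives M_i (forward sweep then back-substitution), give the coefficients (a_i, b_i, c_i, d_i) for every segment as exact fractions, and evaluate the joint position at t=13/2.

Δ: Δ0=1, Δ1=-1/3, Δ2=-3/2, Δ3=3
row 1: diag=10, rhs=-8; c'=3/10, d'=-4/5
row 2: denom=10−3·3/10=91/10; d'=(-7−3·-4/5)/(91/10)=-46/91
row 3: denom=6−2·20/91=506/91; d'=(27−2·-46/91)/(506/91)=2549/506
back: M3=2549/506
back: M2=-46/91−20/91·2549/506=-408/253
back: M1=-4/5−3/10·-408/253=-80/253
M: M0=0, M1=-80/253, M2=-408/253, M3=2549/506, M4=0
seg 0: a=1, c=M0/2=0, d=(M1−M0)/(6·2)=-20/759, b=Δ0−h0·(2M0+M1)/6=839/759
seg 1: a=3, c=M1/2=-40/253, d=(M2−M1)/(6·3)=-164/2277, b=Δ1−h1·(2M1+M2)/6=599/759
seg 2: a=2, c=M2/2=-204/253, d=(M3−M2)/(6·2)=3365/6072, b=Δ2−h2·(2M2+M3)/6=-1597/759
seg 3: a=-1, c=M3/2=2549/1012, d=(M4−M3)/(6·1)=-2549/3036, b=Δ3−h3·(2M3+M4)/6=2005/1518
t_q=13/2 → seg 2, τ=3/2; S=2+-1597/759·τ+-204/253·τ²+3365/6072·τ³=-17811/16192

  seg 0: a=1 b=839/759 c=0 d=-20/759
  seg 1: a=3 b=599/759 c=-40/253 d=-164/2277
  seg 2: a=2 b=-1597/759 c=-204/253 d=3365/6072
  seg 3: a=-1 b=2005/1518 c=2549/1012 d=-2549/3036
S(13/2) = -17811/16192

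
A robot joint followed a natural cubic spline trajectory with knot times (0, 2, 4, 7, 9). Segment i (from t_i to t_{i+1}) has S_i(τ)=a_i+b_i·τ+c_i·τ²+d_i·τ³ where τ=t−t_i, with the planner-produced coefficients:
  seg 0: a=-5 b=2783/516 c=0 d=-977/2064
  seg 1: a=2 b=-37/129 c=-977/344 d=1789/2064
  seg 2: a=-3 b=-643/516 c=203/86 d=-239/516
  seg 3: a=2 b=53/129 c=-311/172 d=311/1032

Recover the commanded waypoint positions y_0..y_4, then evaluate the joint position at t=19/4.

y_0=-5 y_1=2 y_2=-3 y_3=2 y_4=-2
S(19/4) = -30847/11008

y_0 = S_0(0) = a_0 = -5
y_1 = S_1(0) = a_1 = 2
y_2 = S_2(0) = a_2 = -3
y_3 = S_3(0) = a_3 = 2
y_4 = S_3(2) = -2
t_q=19/4 is in segment 2 (τ=3/4); S_2(τ)=-30847/11008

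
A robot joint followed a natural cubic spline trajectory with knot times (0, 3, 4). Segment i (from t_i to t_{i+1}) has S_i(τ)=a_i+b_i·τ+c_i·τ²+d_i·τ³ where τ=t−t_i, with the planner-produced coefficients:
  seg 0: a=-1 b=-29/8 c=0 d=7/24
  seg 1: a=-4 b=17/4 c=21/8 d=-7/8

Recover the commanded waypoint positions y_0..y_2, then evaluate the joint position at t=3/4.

y_0 = S_0(0) = a_0 = -1
y_1 = S_1(0) = a_1 = -4
y_2 = S_1(1) = 2
t_q=3/4 is in segment 0 (τ=3/4); S_0(τ)=-1841/512

y_0=-1 y_1=-4 y_2=2
S(3/4) = -1841/512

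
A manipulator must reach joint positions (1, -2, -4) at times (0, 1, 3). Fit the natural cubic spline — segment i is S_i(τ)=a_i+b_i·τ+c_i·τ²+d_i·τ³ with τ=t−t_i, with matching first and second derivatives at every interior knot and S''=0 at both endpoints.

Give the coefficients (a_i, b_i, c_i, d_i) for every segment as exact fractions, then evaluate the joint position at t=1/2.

Δ: Δ0=-3, Δ1=-1
row 1: diag=6, rhs=12; c'=1/3, d'=2
back: M1=2
M: M0=0, M1=2, M2=0
seg 0: a=1, c=M0/2=0, d=(M1−M0)/(6·1)=1/3, b=Δ0−h0·(2M0+M1)/6=-10/3
seg 1: a=-2, c=M1/2=1, d=(M2−M1)/(6·2)=-1/6, b=Δ1−h1·(2M1+M2)/6=-7/3
t_q=1/2 → seg 0, τ=1/2; S=1+-10/3·τ+0·τ²+1/3·τ³=-5/8

  seg 0: a=1 b=-10/3 c=0 d=1/3
  seg 1: a=-2 b=-7/3 c=1 d=-1/6
S(1/2) = -5/8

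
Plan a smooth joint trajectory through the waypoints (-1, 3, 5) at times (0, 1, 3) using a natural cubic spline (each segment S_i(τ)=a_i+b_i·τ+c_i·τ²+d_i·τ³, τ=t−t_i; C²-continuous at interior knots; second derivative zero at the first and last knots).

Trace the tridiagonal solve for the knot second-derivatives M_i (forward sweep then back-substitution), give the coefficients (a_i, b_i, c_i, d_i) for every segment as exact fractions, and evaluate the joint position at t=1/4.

  seg 0: a=-1 b=9/2 c=0 d=-1/2
  seg 1: a=3 b=3 c=-3/2 d=1/4
S(1/4) = 15/128

Δ: Δ0=4, Δ1=1
row 1: diag=6, rhs=-18; c'=1/3, d'=-3
back: M1=-3
M: M0=0, M1=-3, M2=0
seg 0: a=-1, c=M0/2=0, d=(M1−M0)/(6·1)=-1/2, b=Δ0−h0·(2M0+M1)/6=9/2
seg 1: a=3, c=M1/2=-3/2, d=(M2−M1)/(6·2)=1/4, b=Δ1−h1·(2M1+M2)/6=3
t_q=1/4 → seg 0, τ=1/4; S=-1+9/2·τ+0·τ²+-1/2·τ³=15/128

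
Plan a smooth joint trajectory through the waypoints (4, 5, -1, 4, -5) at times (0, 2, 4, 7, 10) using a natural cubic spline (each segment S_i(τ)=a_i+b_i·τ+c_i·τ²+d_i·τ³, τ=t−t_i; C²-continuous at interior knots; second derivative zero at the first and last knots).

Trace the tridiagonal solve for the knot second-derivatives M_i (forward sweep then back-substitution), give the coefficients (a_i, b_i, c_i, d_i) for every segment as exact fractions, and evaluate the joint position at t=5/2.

Δ: Δ0=1/2, Δ1=-3, Δ2=5/3, Δ3=-3
row 1: diag=8, rhs=-21; c'=1/4, d'=-21/8
row 2: denom=10−2·1/4=19/2; d'=(28−2·-21/8)/(19/2)=7/2
row 3: denom=12−3·6/19=210/19; d'=(-28−3·7/2)/(210/19)=-209/60
back: M3=-209/60
back: M2=7/2−6/19·-209/60=23/5
back: M1=-21/8−1/4·23/5=-151/40
M: M0=0, M1=-151/40, M2=23/5, M3=-209/60, M4=0
seg 0: a=4, c=M0/2=0, d=(M1−M0)/(6·2)=-151/480, b=Δ0−h0·(2M0+M1)/6=211/120
seg 1: a=5, c=M1/2=-151/80, d=(M2−M1)/(6·2)=67/96, b=Δ1−h1·(2M1+M2)/6=-121/60
seg 2: a=-1, c=M2/2=23/10, d=(M3−M2)/(6·3)=-97/216, b=Δ2−h2·(2M2+M3)/6=-143/120
seg 3: a=4, c=M3/2=-209/120, d=(M4−M3)/(6·3)=209/1080, b=Δ3−h3·(2M3+M4)/6=29/60
t_q=5/2 → seg 1, τ=1/2; S=5+-121/60·τ+-151/80·τ²+67/96·τ³=4617/1280

  seg 0: a=4 b=211/120 c=0 d=-151/480
  seg 1: a=5 b=-121/60 c=-151/80 d=67/96
  seg 2: a=-1 b=-143/120 c=23/10 d=-97/216
  seg 3: a=4 b=29/60 c=-209/120 d=209/1080
S(5/2) = 4617/1280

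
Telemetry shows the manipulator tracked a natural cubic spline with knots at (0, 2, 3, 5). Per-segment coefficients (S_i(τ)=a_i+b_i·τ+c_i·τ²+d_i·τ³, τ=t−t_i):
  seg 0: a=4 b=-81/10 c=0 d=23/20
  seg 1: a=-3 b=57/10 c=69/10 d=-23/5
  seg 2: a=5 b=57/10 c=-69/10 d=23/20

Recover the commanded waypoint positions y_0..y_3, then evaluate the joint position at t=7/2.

y_0=4 y_1=-3 y_2=5 y_3=-2
S(7/2) = 1003/160

y_0 = S_0(0) = a_0 = 4
y_1 = S_1(0) = a_1 = -3
y_2 = S_2(0) = a_2 = 5
y_3 = S_2(2) = -2
t_q=7/2 is in segment 2 (τ=1/2); S_2(τ)=1003/160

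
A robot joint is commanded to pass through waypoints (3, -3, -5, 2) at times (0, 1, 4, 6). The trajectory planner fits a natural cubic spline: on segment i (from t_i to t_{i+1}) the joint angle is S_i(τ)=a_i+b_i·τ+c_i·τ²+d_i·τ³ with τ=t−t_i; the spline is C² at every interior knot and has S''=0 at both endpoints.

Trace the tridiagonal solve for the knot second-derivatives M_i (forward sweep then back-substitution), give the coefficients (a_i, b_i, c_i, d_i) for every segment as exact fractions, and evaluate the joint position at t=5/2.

Δ: Δ0=-6, Δ1=-2/3, Δ2=7/2
row 1: diag=8, rhs=32; c'=3/8, d'=4
row 2: denom=10−3·3/8=71/8; d'=(25−3·4)/(71/8)=104/71
back: M2=104/71
back: M1=4−3/8·104/71=245/71
M: M0=0, M1=245/71, M2=104/71, M3=0
seg 0: a=3, c=M0/2=0, d=(M1−M0)/(6·1)=245/426, b=Δ0−h0·(2M0+M1)/6=-2801/426
seg 1: a=-3, c=M1/2=245/142, d=(M2−M1)/(6·3)=-47/426, b=Δ1−h1·(2M1+M2)/6=-1033/213
seg 2: a=-5, c=M2/2=52/71, d=(M3−M2)/(6·2)=-26/213, b=Δ2−h2·(2M2+M3)/6=1075/426
t_q=5/2 → seg 1, τ=3/2; S=-3+-1033/213·τ+245/142·τ²+-47/426·τ³=-7685/1136

  seg 0: a=3 b=-2801/426 c=0 d=245/426
  seg 1: a=-3 b=-1033/213 c=245/142 d=-47/426
  seg 2: a=-5 b=1075/426 c=52/71 d=-26/213
S(5/2) = -7685/1136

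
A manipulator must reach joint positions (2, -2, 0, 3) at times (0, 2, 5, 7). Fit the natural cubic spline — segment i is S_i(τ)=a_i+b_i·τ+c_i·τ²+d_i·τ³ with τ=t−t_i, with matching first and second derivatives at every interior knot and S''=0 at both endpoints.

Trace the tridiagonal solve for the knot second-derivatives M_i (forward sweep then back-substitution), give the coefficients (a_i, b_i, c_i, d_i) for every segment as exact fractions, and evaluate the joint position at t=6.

  seg 0: a=2 b=-691/273 c=0 d=145/1092
  seg 1: a=-2 b=-256/273 c=145/182 d=-11/126
  seg 2: a=0 b=811/546 c=1/91 d=-1/546
S(6) = 136/91

Δ: Δ0=-2, Δ1=2/3, Δ2=3/2
row 1: diag=10, rhs=16; c'=3/10, d'=8/5
row 2: denom=10−3·3/10=91/10; d'=(5−3·8/5)/(91/10)=2/91
back: M2=2/91
back: M1=8/5−3/10·2/91=145/91
M: M0=0, M1=145/91, M2=2/91, M3=0
seg 0: a=2, c=M0/2=0, d=(M1−M0)/(6·2)=145/1092, b=Δ0−h0·(2M0+M1)/6=-691/273
seg 1: a=-2, c=M1/2=145/182, d=(M2−M1)/(6·3)=-11/126, b=Δ1−h1·(2M1+M2)/6=-256/273
seg 2: a=0, c=M2/2=1/91, d=(M3−M2)/(6·2)=-1/546, b=Δ2−h2·(2M2+M3)/6=811/546
t_q=6 → seg 2, τ=1; S=0+811/546·τ+1/91·τ²+-1/546·τ³=136/91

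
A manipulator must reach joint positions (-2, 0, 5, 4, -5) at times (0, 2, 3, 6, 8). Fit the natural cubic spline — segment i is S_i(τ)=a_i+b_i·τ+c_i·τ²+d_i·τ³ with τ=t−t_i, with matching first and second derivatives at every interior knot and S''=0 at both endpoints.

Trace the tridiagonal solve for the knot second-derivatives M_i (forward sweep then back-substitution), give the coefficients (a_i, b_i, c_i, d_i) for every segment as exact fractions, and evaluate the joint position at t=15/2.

  seg 0: a=-2 b=-701/1248 c=0 d=1949/4992
  seg 1: a=0 b=2573/624 c=1949/832 d=-3659/2496
  seg 2: a=5 b=11009/2496 c=-855/416 d=91/576
  seg 3: a=4 b=-2281/624 c=-527/832 d=527/4992
S(15/2) = -33973/13312

Δ: Δ0=1, Δ1=5, Δ2=-1/3, Δ3=-9/2
row 1: diag=6, rhs=24; c'=1/6, d'=4
row 2: denom=8−1·1/6=47/6; d'=(-32−1·4)/(47/6)=-216/47
row 3: denom=10−3·18/47=416/47; d'=(-25−3·-216/47)/(416/47)=-527/416
back: M3=-527/416
back: M2=-216/47−18/47·-527/416=-855/208
back: M1=4−1/6·-855/208=1949/416
M: M0=0, M1=1949/416, M2=-855/208, M3=-527/416, M4=0
seg 0: a=-2, c=M0/2=0, d=(M1−M0)/(6·2)=1949/4992, b=Δ0−h0·(2M0+M1)/6=-701/1248
seg 1: a=0, c=M1/2=1949/832, d=(M2−M1)/(6·1)=-3659/2496, b=Δ1−h1·(2M1+M2)/6=2573/624
seg 2: a=5, c=M2/2=-855/416, d=(M3−M2)/(6·3)=91/576, b=Δ2−h2·(2M2+M3)/6=11009/2496
seg 3: a=4, c=M3/2=-527/832, d=(M4−M3)/(6·2)=527/4992, b=Δ3−h3·(2M3+M4)/6=-2281/624
t_q=15/2 → seg 3, τ=3/2; S=4+-2281/624·τ+-527/832·τ²+527/4992·τ³=-33973/13312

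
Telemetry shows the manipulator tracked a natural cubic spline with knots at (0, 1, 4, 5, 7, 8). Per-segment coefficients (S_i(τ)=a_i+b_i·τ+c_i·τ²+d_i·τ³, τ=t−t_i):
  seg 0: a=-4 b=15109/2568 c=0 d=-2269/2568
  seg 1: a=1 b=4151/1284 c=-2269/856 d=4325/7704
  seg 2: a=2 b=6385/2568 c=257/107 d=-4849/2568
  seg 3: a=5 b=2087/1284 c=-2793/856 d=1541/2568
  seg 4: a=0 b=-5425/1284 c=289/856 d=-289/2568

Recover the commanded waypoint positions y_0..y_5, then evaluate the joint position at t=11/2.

y_0=-4 y_1=1 y_2=2 y_3=5 y_4=0 y_5=-4
S(11/2) = 34733/6848

y_0 = S_0(0) = a_0 = -4
y_1 = S_1(0) = a_1 = 1
y_2 = S_2(0) = a_2 = 2
y_3 = S_3(0) = a_3 = 5
y_4 = S_4(0) = a_4 = 0
y_5 = S_4(1) = -4
t_q=11/2 is in segment 3 (τ=1/2); S_3(τ)=34733/6848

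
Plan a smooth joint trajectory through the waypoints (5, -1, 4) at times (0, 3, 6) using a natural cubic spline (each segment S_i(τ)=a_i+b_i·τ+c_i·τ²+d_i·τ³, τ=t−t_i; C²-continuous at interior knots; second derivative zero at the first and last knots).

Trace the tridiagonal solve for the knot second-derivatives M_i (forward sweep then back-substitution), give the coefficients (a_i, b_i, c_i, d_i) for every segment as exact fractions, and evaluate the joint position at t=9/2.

Δ: Δ0=-2, Δ1=5/3
row 1: diag=12, rhs=22; c'=1/4, d'=11/6
back: M1=11/6
M: M0=0, M1=11/6, M2=0
seg 0: a=5, c=M0/2=0, d=(M1−M0)/(6·3)=11/108, b=Δ0−h0·(2M0+M1)/6=-35/12
seg 1: a=-1, c=M1/2=11/12, d=(M2−M1)/(6·3)=-11/108, b=Δ1−h1·(2M1+M2)/6=-1/6
t_q=9/2 → seg 1, τ=3/2; S=-1+-1/6·τ+11/12·τ²+-11/108·τ³=15/32

  seg 0: a=5 b=-35/12 c=0 d=11/108
  seg 1: a=-1 b=-1/6 c=11/12 d=-11/108
S(9/2) = 15/32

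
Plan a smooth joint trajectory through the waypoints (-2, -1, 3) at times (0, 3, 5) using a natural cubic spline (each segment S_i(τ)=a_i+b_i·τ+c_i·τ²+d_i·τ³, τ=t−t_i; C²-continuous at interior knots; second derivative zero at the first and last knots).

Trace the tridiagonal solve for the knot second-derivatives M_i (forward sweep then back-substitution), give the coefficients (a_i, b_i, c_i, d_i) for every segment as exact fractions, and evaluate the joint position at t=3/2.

Δ: Δ0=1/3, Δ1=2
row 1: diag=10, rhs=10; c'=1/5, d'=1
back: M1=1
M: M0=0, M1=1, M2=0
seg 0: a=-2, c=M0/2=0, d=(M1−M0)/(6·3)=1/18, b=Δ0−h0·(2M0+M1)/6=-1/6
seg 1: a=-1, c=M1/2=1/2, d=(M2−M1)/(6·2)=-1/12, b=Δ1−h1·(2M1+M2)/6=4/3
t_q=3/2 → seg 0, τ=3/2; S=-2+-1/6·τ+0·τ²+1/18·τ³=-33/16

  seg 0: a=-2 b=-1/6 c=0 d=1/18
  seg 1: a=-1 b=4/3 c=1/2 d=-1/12
S(3/2) = -33/16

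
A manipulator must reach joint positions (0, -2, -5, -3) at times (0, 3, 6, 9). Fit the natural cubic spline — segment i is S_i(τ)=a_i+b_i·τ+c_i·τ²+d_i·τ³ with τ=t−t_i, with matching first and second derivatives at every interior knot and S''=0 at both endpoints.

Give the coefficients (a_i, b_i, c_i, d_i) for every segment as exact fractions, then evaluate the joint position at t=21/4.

  seg 0: a=0 b=-7/15 c=0 d=-1/45
  seg 1: a=-2 b=-16/15 c=-1/5 d=2/27
  seg 2: a=-5 b=-4/15 c=7/15 d=-7/135
S(21/4) = -731/160

Δ: Δ0=-2/3, Δ1=-1, Δ2=2/3
row 1: diag=12, rhs=-2; c'=1/4, d'=-1/6
row 2: denom=12−3·1/4=45/4; d'=(10−3·-1/6)/(45/4)=14/15
back: M2=14/15
back: M1=-1/6−1/4·14/15=-2/5
M: M0=0, M1=-2/5, M2=14/15, M3=0
seg 0: a=0, c=M0/2=0, d=(M1−M0)/(6·3)=-1/45, b=Δ0−h0·(2M0+M1)/6=-7/15
seg 1: a=-2, c=M1/2=-1/5, d=(M2−M1)/(6·3)=2/27, b=Δ1−h1·(2M1+M2)/6=-16/15
seg 2: a=-5, c=M2/2=7/15, d=(M3−M2)/(6·3)=-7/135, b=Δ2−h2·(2M2+M3)/6=-4/15
t_q=21/4 → seg 1, τ=9/4; S=-2+-16/15·τ+-1/5·τ²+2/27·τ³=-731/160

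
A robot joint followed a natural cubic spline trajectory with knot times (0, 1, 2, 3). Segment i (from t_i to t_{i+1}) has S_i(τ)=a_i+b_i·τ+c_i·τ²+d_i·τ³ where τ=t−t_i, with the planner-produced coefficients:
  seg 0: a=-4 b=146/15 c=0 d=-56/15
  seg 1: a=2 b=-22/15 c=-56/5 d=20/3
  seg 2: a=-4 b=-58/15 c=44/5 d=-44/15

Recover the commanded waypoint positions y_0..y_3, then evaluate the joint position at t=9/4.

y_0 = S_0(0) = a_0 = -4
y_1 = S_1(0) = a_1 = 2
y_2 = S_2(0) = a_2 = -4
y_3 = S_2(1) = -2
t_q=9/4 is in segment 2 (τ=1/4); S_2(τ)=-357/80

y_0=-4 y_1=2 y_2=-4 y_3=-2
S(9/4) = -357/80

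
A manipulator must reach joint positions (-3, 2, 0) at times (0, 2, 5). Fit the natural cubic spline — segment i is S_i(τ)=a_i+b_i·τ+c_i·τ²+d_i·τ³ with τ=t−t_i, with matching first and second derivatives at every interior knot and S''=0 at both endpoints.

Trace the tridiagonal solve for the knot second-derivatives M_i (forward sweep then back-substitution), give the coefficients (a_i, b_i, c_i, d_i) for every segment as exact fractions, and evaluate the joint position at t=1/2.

Δ: Δ0=5/2, Δ1=-2/3
row 1: diag=10, rhs=-19; c'=3/10, d'=-19/10
back: M1=-19/10
M: M0=0, M1=-19/10, M2=0
seg 0: a=-3, c=M0/2=0, d=(M1−M0)/(6·2)=-19/120, b=Δ0−h0·(2M0+M1)/6=47/15
seg 1: a=2, c=M1/2=-19/20, d=(M2−M1)/(6·3)=19/180, b=Δ1−h1·(2M1+M2)/6=37/30
t_q=1/2 → seg 0, τ=1/2; S=-3+47/15·τ+0·τ²+-19/120·τ³=-93/64

  seg 0: a=-3 b=47/15 c=0 d=-19/120
  seg 1: a=2 b=37/30 c=-19/20 d=19/180
S(1/2) = -93/64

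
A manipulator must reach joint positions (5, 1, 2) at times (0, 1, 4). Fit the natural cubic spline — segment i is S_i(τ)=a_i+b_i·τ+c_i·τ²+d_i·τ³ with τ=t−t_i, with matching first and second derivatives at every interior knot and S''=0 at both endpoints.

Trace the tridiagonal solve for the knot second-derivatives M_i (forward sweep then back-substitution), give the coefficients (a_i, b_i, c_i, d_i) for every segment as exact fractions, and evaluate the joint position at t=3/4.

  seg 0: a=5 b=-109/24 c=0 d=13/24
  seg 1: a=1 b=-35/12 c=13/8 d=-13/72
S(3/4) = 933/512

Δ: Δ0=-4, Δ1=1/3
row 1: diag=8, rhs=26; c'=3/8, d'=13/4
back: M1=13/4
M: M0=0, M1=13/4, M2=0
seg 0: a=5, c=M0/2=0, d=(M1−M0)/(6·1)=13/24, b=Δ0−h0·(2M0+M1)/6=-109/24
seg 1: a=1, c=M1/2=13/8, d=(M2−M1)/(6·3)=-13/72, b=Δ1−h1·(2M1+M2)/6=-35/12
t_q=3/4 → seg 0, τ=3/4; S=5+-109/24·τ+0·τ²+13/24·τ³=933/512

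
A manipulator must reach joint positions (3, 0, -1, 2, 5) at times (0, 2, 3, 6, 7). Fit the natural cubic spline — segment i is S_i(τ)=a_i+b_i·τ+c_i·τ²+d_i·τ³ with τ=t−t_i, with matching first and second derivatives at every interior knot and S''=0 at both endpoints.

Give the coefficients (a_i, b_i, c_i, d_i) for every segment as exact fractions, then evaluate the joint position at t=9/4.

Δ: Δ0=-3/2, Δ1=-1, Δ2=1, Δ3=3
row 1: diag=6, rhs=3; c'=1/6, d'=1/2
row 2: denom=8−1·1/6=47/6; d'=(12−1·1/2)/(47/6)=69/47
row 3: denom=8−3·18/47=322/47; d'=(12−3·69/47)/(322/47)=51/46
back: M3=51/46
back: M2=69/47−18/47·51/46=24/23
back: M1=1/2−1/6·24/23=15/46
M: M0=0, M1=15/46, M2=24/23, M3=51/46, M4=0
seg 0: a=3, c=M0/2=0, d=(M1−M0)/(6·2)=5/184, b=Δ0−h0·(2M0+M1)/6=-37/23
seg 1: a=0, c=M1/2=15/92, d=(M2−M1)/(6·1)=11/92, b=Δ1−h1·(2M1+M2)/6=-59/46
seg 2: a=-1, c=M2/2=12/23, d=(M3−M2)/(6·3)=1/276, b=Δ2−h2·(2M2+M3)/6=-55/92
seg 3: a=2, c=M3/2=51/92, d=(M4−M3)/(6·1)=-17/92, b=Δ3−h3·(2M3+M4)/6=121/46
t_q=9/4 → seg 1, τ=1/4; S=0+-59/46·τ+15/92·τ²+11/92·τ³=-79/256

  seg 0: a=3 b=-37/23 c=0 d=5/184
  seg 1: a=0 b=-59/46 c=15/92 d=11/92
  seg 2: a=-1 b=-55/92 c=12/23 d=1/276
  seg 3: a=2 b=121/46 c=51/92 d=-17/92
S(9/4) = -79/256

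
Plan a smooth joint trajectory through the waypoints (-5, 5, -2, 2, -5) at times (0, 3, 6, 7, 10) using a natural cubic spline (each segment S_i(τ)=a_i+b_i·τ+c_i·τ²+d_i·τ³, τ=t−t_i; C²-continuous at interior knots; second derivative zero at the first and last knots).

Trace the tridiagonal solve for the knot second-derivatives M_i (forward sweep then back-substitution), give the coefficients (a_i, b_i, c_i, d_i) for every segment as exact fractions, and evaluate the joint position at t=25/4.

  seg 0: a=-5 b=322/57 c=0 d=-44/171
  seg 1: a=5 b=-74/57 c=-44/19 d=337/513
  seg 2: a=-2 b=145/57 c=205/57 d=-122/57
  seg 3: a=2 b=63/19 c=-161/57 d=161/513
S(25/4) = -713/608

Δ: Δ0=10/3, Δ1=-7/3, Δ2=4, Δ3=-7/3
row 1: diag=12, rhs=-34; c'=1/4, d'=-17/6
row 2: denom=8−3·1/4=29/4; d'=(38−3·-17/6)/(29/4)=186/29
row 3: denom=8−1·4/29=228/29; d'=(-38−1·186/29)/(228/29)=-322/57
back: M3=-322/57
back: M2=186/29−4/29·-322/57=410/57
back: M1=-17/6−1/4·410/57=-88/19
M: M0=0, M1=-88/19, M2=410/57, M3=-322/57, M4=0
seg 0: a=-5, c=M0/2=0, d=(M1−M0)/(6·3)=-44/171, b=Δ0−h0·(2M0+M1)/6=322/57
seg 1: a=5, c=M1/2=-44/19, d=(M2−M1)/(6·3)=337/513, b=Δ1−h1·(2M1+M2)/6=-74/57
seg 2: a=-2, c=M2/2=205/57, d=(M3−M2)/(6·1)=-122/57, b=Δ2−h2·(2M2+M3)/6=145/57
seg 3: a=2, c=M3/2=-161/57, d=(M4−M3)/(6·3)=161/513, b=Δ3−h3·(2M3+M4)/6=63/19
t_q=25/4 → seg 2, τ=1/4; S=-2+145/57·τ+205/57·τ²+-122/57·τ³=-713/608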